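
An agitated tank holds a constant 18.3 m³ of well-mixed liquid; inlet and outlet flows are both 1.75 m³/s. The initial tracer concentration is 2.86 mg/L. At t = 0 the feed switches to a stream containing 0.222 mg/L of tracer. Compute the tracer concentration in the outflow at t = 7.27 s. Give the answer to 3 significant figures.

1.54 mg/L

Accumulation = in − out for the solute gives V dC/dt = Q(C_in − C).
Time constant τ = V/Q = 18.3/1.75 = 10.457 s.
Solution: C(t) = C_in + (C₀ − C_in) e^(−t/τ).
C(7.27) = 0.222 + (2.86 − 0.222)·e^(−7.27/10.457) = 0.222 + (2.6380)·0.49897 = 1.5383 mg/L.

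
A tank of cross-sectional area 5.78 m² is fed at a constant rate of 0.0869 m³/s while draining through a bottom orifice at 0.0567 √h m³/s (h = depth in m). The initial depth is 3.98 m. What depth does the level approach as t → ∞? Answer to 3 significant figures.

2.35 m

A dh/dt = Q_in − 0.0567 √h. Steady state requires inflow = outflow:
Q_in = 0.0567 √h_ss ⇒ √h_ss = 0.0869/0.0567 = 1.5326.
h_ss = 1.5326² = 2.3489 m. (Since h₀ = 3.98 m > h_ss, the level will fall toward this value.)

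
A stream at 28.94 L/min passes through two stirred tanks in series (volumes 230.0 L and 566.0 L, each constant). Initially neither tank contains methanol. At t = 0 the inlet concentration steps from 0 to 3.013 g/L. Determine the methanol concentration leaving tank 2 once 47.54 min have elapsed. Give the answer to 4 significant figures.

2.572 g/L

Time constants: τᵢ = Vᵢ/Q for each well-mixed tank.
τ₁ = 230.0/28.94 = 7.94748 min; τ₂ = 566.0/28.94 = 19.5577 min.
Tank 1: C₁ = C_in(1 − e^(−t/τ₁)). Tank 2 (τ₁ ≠ τ₂): C₂ = C_in[1 − (τ₁ e^(−t/τ₁) − τ₂ e^(−t/τ₂))/(τ₁ − τ₂)].
At t = 47.54: e^(−t/τ₁) = 0.00252435, e^(−t/τ₂) = 0.0879703.
C₂ = 3.013·[1 − (7.94748·0.00252435 − 19.5577·0.0879703)/(-11.6102)] = 3.013·0.853540 = 2.57172 g/L.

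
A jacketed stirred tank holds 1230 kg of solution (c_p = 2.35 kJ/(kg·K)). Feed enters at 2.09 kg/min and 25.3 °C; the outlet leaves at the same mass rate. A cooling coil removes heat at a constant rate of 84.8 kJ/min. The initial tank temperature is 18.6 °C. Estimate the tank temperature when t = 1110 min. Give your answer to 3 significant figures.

M c_p dT/dt = ṁ c_p (T_in − T) − Q̇.
τ = M/ṁ = 588.52 min; T_ss = T_in − Q̇/(ṁ c_p) = 25.3 − 84.8/(2.09·2.35) = 8.0344 °C.
This is linear first-order; T(t) = T_ss + (T₀ − T_ss) e^(−t/τ).
T(1110) = 8.0344 + (10.566)·e^(−1110/588.52) = 8.0344 + (10.566)·0.15166 = 9.6368 °C.

9.64 °C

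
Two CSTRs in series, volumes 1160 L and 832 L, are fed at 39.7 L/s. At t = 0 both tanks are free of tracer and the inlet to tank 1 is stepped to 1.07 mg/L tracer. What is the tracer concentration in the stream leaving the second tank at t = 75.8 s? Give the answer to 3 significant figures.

0.860 mg/L

Each tank obeys Vᵢ dCᵢ/dt = Q(Cᵢ₋₁ − Cᵢ), so τᵢ = Vᵢ/Q.
τ₁ = 1160/39.7 = 29.219 s; τ₂ = 832/39.7 = 20.957 s.
Solving the cascade with C₁(0)=C₂(0)=0 gives C₂(t) = C_in[1 − (τ₁ e^(−t/τ₁) − τ₂ e^(−t/τ₂))/(τ₁ − τ₂)].
At t = 75.8: e^(−t/τ₁) = 0.074706, e^(−t/τ₂) = 0.026866.
C₂ = 1.07·[1 − (29.219·0.074706 − 20.957·0.026866)/(8.2620)] = 1.07·0.80394 = 0.86022 mg/L.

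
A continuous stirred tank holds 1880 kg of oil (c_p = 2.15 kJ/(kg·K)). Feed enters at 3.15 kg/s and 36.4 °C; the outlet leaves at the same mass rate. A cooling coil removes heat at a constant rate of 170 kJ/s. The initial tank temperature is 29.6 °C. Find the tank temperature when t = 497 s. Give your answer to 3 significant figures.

19.3 °C

First-law balance (no shaft work): M c_p dT/dt = ṁ c_p (T_in − T) − 170.
τ = M/ṁ = 596.83 s; T_ss = T_in − Q̇/(ṁ c_p) = 36.4 − 170/(3.15·2.15) = 11.298 °C.
Solution: T(t) = T_ss + (T₀ − T_ss) e^(−t/τ).
T(497) = 11.298 + (18.302)·e^(−497/596.83) = 11.298 + (18.302)·0.43486 = 19.257 °C.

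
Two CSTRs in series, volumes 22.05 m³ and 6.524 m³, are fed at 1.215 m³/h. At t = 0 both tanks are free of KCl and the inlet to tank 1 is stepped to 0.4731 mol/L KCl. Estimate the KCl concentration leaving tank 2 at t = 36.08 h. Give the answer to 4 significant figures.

0.3813 mol/L

Each tank obeys Vᵢ dCᵢ/dt = Q(Cᵢ₋₁ − Cᵢ), so τᵢ = Vᵢ/Q.
τ₁ = 22.05/1.215 = 18.1481 h; τ₂ = 6.524/1.215 = 5.36955 h.
Solving the cascade with C₁(0)=C₂(0)=0 gives C₂(t) = C_in[1 − (τ₁ e^(−t/τ₁) − τ₂ e^(−t/τ₂))/(τ₁ − τ₂)].
At t = 36.08: e^(−t/τ₁) = 0.136958, e^(−t/τ₂) = 0.00120729.
C₂ = 0.4731·[1 − (18.1481·0.136958 − 5.36955·0.00120729)/(12.7786)] = 0.4731·0.806000 = 0.381319 mol/L.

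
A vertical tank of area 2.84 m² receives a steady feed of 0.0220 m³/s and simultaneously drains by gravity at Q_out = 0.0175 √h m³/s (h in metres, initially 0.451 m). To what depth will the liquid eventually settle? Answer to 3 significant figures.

Level balance: A dh/dt = 0.0220 − 0.0175 √h. Setting dh/dt = 0:
Q_in = 0.0175 √h_ss ⇒ √h_ss = 0.0220/0.0175 = 1.2571.
h_ss = 1.2571² = 1.5804 m. (Since h₀ = 0.451 m < h_ss, the level will rise toward this value.)

1.58 m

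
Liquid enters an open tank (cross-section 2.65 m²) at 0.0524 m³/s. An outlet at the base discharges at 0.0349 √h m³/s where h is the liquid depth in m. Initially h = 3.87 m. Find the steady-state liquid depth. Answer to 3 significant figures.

Volume balance on the tank: A dh/dt = Q_in − 0.0349 √h. At steady state dh/dt = 0:
Q_in = 0.0349 √h_ss ⇒ √h_ss = 0.0524/0.0349 = 1.5014.
h_ss = 1.5014² = 2.2543 m. (Since h₀ = 3.87 m > h_ss, the level will fall toward this value.)

2.25 m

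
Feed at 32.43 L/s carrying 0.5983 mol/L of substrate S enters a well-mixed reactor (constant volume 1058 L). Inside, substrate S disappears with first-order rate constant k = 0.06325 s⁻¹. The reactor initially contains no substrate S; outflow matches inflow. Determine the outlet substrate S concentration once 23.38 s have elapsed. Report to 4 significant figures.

Species balance: V dC/dt = Q C_in − Q C − k V C.
This is linear with rate a = Q/V + k = 0.0939022 s⁻¹.
C_ss = Q C_in/(Q + kV) = 0.195301 mol/L; C(t) = C_ss + (C₀ − C_ss) e^(−a t).
C(23.38) = 0.195301 + (-0.195301)·e^(−0.0939022·23.38) = 0.195301 + (-0.195301)·0.111310 = 0.173562 mol/L.

0.1736 mol/L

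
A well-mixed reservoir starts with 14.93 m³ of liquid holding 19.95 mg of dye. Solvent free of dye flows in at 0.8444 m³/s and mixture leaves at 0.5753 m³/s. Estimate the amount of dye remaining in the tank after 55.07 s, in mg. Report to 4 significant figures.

4.569 mg

Total volume: dV/dt = Q_in − Q_out = 0.269100 m³/s, so V(t) = 14.93 + 0.269100 t and V(55.07) = 29.7493 m³.
Species balance (pure solvent in): dm/dt = −Q_out · m/V(t).
dm/m = −Q_out dt/(V₀ + 0.269100 t); integrating gives ln(m/m₀) = −(Q_out/(Q_in−Q_out)) ln(V/V₀).
m = m₀ (V₀/V)^(Q_out/(Q_in−Q_out)) = 19.95 × (14.93/29.7493)^(2.13787) = 4.56907 mg.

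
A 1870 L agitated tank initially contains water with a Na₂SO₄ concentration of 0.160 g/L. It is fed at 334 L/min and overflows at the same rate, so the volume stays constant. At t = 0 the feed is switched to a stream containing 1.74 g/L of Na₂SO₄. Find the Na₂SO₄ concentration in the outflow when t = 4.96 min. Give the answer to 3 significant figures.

Mass balance on the solute (V constant): V dC/dt = Q(C_in − C).
Rewrite as dC/dt + C/τ = C_in/τ, τ = V/Q = 5.5988 min.
Integrating: C(t) = C_in + (C₀ − C_in) e^(−t/τ).
C(4.96) = 1.74 + (0.160 − 1.74)·e^(−4.96/5.5988) = 1.74 + (-1.5800)·0.41234 = 1.0885 g/L.

1.09 g/L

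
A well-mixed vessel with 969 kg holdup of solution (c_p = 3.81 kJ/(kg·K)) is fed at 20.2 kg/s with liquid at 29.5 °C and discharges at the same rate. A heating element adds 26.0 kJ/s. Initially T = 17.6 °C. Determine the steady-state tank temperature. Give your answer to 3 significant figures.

M c_p dT/dt = ṁ c_p (T_in − T) + Q̇.
At steady state dT/dt = 0 ⇒ T_ss = T_in + Q̇/(ṁ c_p) = 29.5 + 26.0/(20.2·3.81) = 29.838 °C.

29.8 °C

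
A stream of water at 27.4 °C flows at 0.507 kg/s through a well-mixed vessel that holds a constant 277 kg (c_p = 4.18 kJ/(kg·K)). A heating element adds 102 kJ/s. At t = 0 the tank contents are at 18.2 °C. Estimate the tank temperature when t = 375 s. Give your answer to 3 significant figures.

46.7 °C

Heat balance on the well-mixed liquid: M c_p dT/dt = ṁ c_p (T_in − T) + 102.
Rearrange: dT/dt = (T_ss − T)/τ with τ = M/ṁ = 546.35 s and T_ss = T_in + Q̇/(ṁ c_p) = 75.530 °C.
This is linear first-order; T(t) = T_ss + (T₀ − T_ss) e^(−t/τ).
T(375) = 75.530 + (-57.330)·e^(−375/546.35) = 75.530 + (-57.330)·0.50340 = 46.670 °C.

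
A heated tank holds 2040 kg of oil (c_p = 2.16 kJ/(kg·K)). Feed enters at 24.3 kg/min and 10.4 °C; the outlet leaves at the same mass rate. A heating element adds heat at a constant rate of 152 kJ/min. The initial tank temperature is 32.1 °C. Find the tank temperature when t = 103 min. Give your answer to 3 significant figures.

M c_p dT/dt = ṁ c_p (T_in − T) + Q̇.
Rearrange: dT/dt = (T_ss − T)/τ with τ = M/ṁ = 83.951 min and T_ss = T_in + Q̇/(ṁ c_p) = 13.296 °C.
T approaches T_ss exponentially: T(t) = T_ss + (T₀ − T_ss) e^(−t/τ).
T(103) = 13.296 + (18.804)·e^(−103/83.951) = 13.296 + (18.804)·0.29320 = 18.809 °C.

18.8 °C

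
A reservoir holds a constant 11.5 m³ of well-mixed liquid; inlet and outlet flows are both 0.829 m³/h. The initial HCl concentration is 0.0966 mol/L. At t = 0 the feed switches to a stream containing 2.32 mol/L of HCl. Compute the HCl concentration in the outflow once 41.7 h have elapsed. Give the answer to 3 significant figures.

Mass balance on the solute (V constant): V dC/dt = Q(C_in − C).
Time constant τ = V/Q = 11.5/0.829 = 13.872 h.
This is linear first-order; C(t) = C_in + (C₀ − C_in) e^(−t/τ).
C(41.7) = 2.32 + (0.0966 − 2.32)·e^(−41.7/13.872) = 2.32 + (-2.2234)·0.049488 = 2.2100 mol/L.

2.21 mol/L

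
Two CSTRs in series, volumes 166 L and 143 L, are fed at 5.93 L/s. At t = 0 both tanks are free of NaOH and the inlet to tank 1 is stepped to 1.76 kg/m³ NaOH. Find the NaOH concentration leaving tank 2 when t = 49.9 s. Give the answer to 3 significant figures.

Each tank obeys Vᵢ dCᵢ/dt = Q(Cᵢ₋₁ − Cᵢ), so τᵢ = Vᵢ/Q.
τ₁ = 166/5.93 = 27.993 s; τ₂ = 143/5.93 = 24.115 s.
Solving the cascade with C₁(0)=C₂(0)=0 gives C₂(t) = C_in[1 − (τ₁ e^(−t/τ₁) − τ₂ e^(−t/τ₂))/(τ₁ − τ₂)].
At t = 49.9: e^(−t/τ₁) = 0.16820, e^(−t/τ₂) = 0.12628.
C₂ = 1.76·[1 − (27.993·0.16820 − 24.115·0.12628)/(3.8786)] = 1.76·0.57111 = 1.0052 kg/m³.

1.01 kg/m³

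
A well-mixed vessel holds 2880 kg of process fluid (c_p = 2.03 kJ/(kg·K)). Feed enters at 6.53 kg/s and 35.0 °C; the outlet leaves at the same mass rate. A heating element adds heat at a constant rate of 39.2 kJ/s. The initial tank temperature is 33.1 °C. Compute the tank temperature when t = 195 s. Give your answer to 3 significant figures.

M c_p dT/dt = ṁ c_p (T_in − T) + Q̇.
Rearrange: dT/dt = (T_ss − T)/τ with τ = M/ṁ = 441.04 s and T_ss = T_in + Q̇/(ṁ c_p) = 37.957 °C.
Solution: T(t) = T_ss + (T₀ − T_ss) e^(−t/τ).
T(195) = 37.957 + (-4.8572)·e^(−195/441.04) = 37.957 + (-4.8572)·0.64266 = 34.836 °C.

34.8 °C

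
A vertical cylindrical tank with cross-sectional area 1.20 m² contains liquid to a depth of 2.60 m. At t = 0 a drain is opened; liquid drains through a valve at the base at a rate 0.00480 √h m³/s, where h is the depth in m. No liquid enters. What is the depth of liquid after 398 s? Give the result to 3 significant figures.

Unsteady balance on liquid volume: A dh/dt = −0.00480 √h.
∫ h^(−1/2) dh = −(0.00480/A) ∫ dt, giving 2√h = 2√h₀ − (0.00480/A) t.
√h = √2.60 − 0.00480·398/(2·1.20) = 1.6125 − 0.79600 = 0.81645.
h = 0.81645² = 0.66659 m.

0.667 m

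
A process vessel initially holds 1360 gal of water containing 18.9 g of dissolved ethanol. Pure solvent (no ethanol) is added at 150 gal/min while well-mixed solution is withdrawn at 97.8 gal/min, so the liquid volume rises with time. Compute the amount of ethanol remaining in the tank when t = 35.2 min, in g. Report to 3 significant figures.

3.81 g

Let m(t) be the amount of ethanol. Volume: V(t) = V₀ + (Q_in − Q_out) t = 1360 + 52.200 t; V(35.2) = 3197.4 gal.
No ethanol enters, so dm/dt = −Q_out · (m/V).
Separate: dm/m = −Q_out dt/V(t) ⇒ ln(m/m₀) = −(Q_out/(Q_in−Q_out)) ln(V/V₀).
m = m₀ (V₀/V)^(Q_out/(Q_in−Q_out)) = 18.9 × (1360/3197.4)^(1.8736) = 3.8096 g.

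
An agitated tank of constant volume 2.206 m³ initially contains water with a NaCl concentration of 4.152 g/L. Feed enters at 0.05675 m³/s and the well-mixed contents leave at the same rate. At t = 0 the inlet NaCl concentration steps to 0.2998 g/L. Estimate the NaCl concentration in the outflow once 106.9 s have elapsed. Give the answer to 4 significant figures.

Species balance on the tank: V dC/dt = Q(C_in − C).
Rewrite as dC/dt + C/τ = C_in/τ, τ = V/Q = 38.8722 s.
Solution: C(t) = C_in + (C₀ − C_in) e^(−t/τ).
C(106.9) = 0.2998 + (4.152 − 0.2998)·e^(−106.9/38.8722) = 0.2998 + (3.85220)·0.0639257 = 0.546055 g/L.

0.5461 g/L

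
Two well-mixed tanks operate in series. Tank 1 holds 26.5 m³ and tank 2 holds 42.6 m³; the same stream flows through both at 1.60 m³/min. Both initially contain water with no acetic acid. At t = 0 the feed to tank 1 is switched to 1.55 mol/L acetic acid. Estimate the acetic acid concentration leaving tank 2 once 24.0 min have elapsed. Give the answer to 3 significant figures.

0.484 mol/L

Each tank obeys Vᵢ dCᵢ/dt = Q(Cᵢ₋₁ − Cᵢ), so τᵢ = Vᵢ/Q.
τ₁ = 26.5/1.60 = 16.562 min; τ₂ = 42.6/1.60 = 26.625 min.
Tank 1: C₁ = C_in(1 − e^(−t/τ₁)). Tank 2 (τ₁ ≠ τ₂): C₂ = C_in[1 − (τ₁ e^(−t/τ₁) − τ₂ e^(−t/τ₂))/(τ₁ − τ₂)].
At t = 24.0: e^(−t/τ₁) = 0.23479, e^(−t/τ₂) = 0.40600.
C₂ = 1.55·[1 − (16.562·0.23479 − 26.625·0.40600)/(-10.062)] = 1.55·0.31220 = 0.48392 mol/L.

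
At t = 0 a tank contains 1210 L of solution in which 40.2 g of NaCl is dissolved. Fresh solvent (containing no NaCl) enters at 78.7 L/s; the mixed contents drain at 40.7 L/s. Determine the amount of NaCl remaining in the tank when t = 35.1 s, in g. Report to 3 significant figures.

Let m(t) be the amount of NaCl. Volume: V(t) = V₀ + (Q_in − Q_out) t = 1210 + 38.000 t; V(35.1) = 2543.8 L.
Species balance (pure solvent in): dm/dt = −Q_out · m/V(t).
Separate: dm/m = −Q_out dt/V(t) ⇒ ln(m/m₀) = −(Q_out/(Q_in−Q_out)) ln(V/V₀).
m = m₀ (V₀/V)^(Q_out/(Q_in−Q_out)) = 40.2 × (1210/2543.8)^(1.0711) = 18.138 g.

18.1 g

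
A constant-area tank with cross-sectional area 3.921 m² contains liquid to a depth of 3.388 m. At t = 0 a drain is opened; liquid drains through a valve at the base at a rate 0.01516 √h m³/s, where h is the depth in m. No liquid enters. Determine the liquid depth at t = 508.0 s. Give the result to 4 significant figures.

With no inflow, A dh/dt = −0.01516 √h.
∫ h^(−1/2) dh = −(0.01516/A) ∫ dt, giving 2√h = 2√h₀ − (0.01516/A) t.
√h = √3.388 − 0.01516·508.0/(2·3.921) = 1.84065 − 0.982056 = 0.858596.
h = 0.858596² = 0.737188 m.

0.7372 m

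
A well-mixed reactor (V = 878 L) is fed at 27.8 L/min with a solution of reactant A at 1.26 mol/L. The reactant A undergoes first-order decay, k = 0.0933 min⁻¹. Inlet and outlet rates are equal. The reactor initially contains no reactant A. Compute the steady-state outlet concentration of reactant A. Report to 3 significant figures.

Accumulation = in − out − consumed: V dC/dt = Q C_in − Q C − k V C.
Steady state (dC/dt = 0): C_ss = Q C_in/(Q + kV) = C_in/(1 + kV/Q).
C_ss = 27.8·1.26/(27.8 + 0.0933·878) = 35.028/109.72 = 0.31926 mol/L.

0.319 mol/L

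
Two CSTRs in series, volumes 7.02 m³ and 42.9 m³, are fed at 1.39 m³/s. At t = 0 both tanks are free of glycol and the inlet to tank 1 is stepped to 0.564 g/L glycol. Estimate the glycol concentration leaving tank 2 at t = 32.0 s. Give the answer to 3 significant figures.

0.325 g/L

Time constants: τᵢ = Vᵢ/Q for each well-mixed tank.
τ₁ = 7.02/1.39 = 5.0504 s; τ₂ = 42.9/1.39 = 30.863 s.
Tank 1: C₁ = C_in(1 − e^(−t/τ₁)). Tank 2 (τ₁ ≠ τ₂): C₂ = C_in[1 − (τ₁ e^(−t/τ₁) − τ₂ e^(−t/τ₂))/(τ₁ − τ₂)].
At t = 32.0: e^(−t/τ₁) = 0.0017711, e^(−t/τ₂) = 0.35458.
C₂ = 0.564·[1 − (5.0504·0.0017711 − 30.863·0.35458)/(-25.813)] = 0.564·0.57640 = 0.32509 g/L.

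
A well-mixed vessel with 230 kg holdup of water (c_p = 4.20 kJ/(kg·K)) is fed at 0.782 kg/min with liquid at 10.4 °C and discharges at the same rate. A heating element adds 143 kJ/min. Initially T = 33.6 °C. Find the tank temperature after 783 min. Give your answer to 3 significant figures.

52.5 °C

M c_p dT/dt = ṁ c_p (T_in − T) + Q̇.
τ = M/ṁ = 294.12 min; T_ss = T_in + Q̇/(ṁ c_p) = 10.4 + 143/(0.782·4.20) = 53.939 °C.
T approaches T_ss exponentially: T(t) = T_ss + (T₀ − T_ss) e^(−t/τ).
T(783) = 53.939 + (-20.339)·e^(−783/294.12) = 53.939 + (-20.339)·0.069795 = 52.520 °C.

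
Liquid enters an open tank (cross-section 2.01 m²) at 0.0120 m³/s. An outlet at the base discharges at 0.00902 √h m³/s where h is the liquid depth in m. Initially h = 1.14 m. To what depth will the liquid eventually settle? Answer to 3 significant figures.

Mass balance (ρ constant): A dh/dt = Q_in − 0.00902 √h. At steady state dh/dt = 0:
Q_in = 0.00902 √h_ss ⇒ √h_ss = 0.0120/0.00902 = 1.3304.
h_ss = 1.3304² = 1.7699 m. (Since h₀ = 1.14 m < h_ss, the level will rise toward this value.)

1.77 m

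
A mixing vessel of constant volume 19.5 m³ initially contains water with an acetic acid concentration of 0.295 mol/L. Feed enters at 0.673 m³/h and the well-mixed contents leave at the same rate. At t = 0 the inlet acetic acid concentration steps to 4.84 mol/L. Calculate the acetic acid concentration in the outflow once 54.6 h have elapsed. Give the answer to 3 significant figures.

4.15 mol/L

Species balance on the tank: V dC/dt = Q(C_in − C).
Rewrite as dC/dt + C/τ = C_in/τ, τ = V/Q = 28.975 h.
Solution: C(t) = C_in + (C₀ − C_in) e^(−t/τ).
C(54.6) = 4.84 + (0.295 − 4.84)·e^(−54.6/28.975) = 4.84 + (-4.5450)·0.15192 = 4.1495 mol/L.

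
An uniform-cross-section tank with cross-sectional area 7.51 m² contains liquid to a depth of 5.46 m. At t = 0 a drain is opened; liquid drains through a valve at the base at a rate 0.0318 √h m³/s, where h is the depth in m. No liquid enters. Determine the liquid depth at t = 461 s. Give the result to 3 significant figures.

1.85 m

With no inflow, A dh/dt = −0.0318 √h.
This is separable: 2 d(√h)/dt = −0.0318/A, so √h = √h₀ − (0.0318/(2A)) t.
√h = √5.46 − 0.0318·461/(2·7.51) = 2.3367 − 0.97602 = 1.3606.
h = 1.3606² = 1.8514 m.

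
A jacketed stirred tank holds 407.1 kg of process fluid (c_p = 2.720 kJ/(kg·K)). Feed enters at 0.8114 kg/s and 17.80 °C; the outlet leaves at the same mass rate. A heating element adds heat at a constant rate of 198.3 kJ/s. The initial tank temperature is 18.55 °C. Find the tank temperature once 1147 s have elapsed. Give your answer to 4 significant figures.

98.59 °C

Heat balance on the well-mixed liquid: M c_p dT/dt = ṁ c_p (T_in − T) + 198.3.
τ = M/ṁ = 501.725 s; T_ss = T_in + Q̇/(ṁ c_p) = 17.80 + 198.3/(0.8114·2.720) = 107.650 °C.
This is linear first-order; T(t) = T_ss + (T₀ − T_ss) e^(−t/τ).
T(1147) = 107.650 + (-89.1002)·e^(−1147/501.725) = 107.650 + (-89.1002)·0.101661 = 98.5921 °C.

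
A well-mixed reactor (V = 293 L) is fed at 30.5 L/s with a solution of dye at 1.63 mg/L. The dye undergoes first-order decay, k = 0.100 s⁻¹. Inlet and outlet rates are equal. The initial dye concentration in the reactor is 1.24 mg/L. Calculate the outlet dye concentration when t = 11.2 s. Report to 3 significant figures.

0.873 mg/L

Accumulation = in − out − consumed: V dC/dt = Q C_in − Q C − k V C.
dC/dt = (Q/V) C_in − (Q/V + k) C; effective rate a = Q/V + k = 0.10410 + 0.100 = 0.20410 s⁻¹.
C_ss = Q C_in/(Q + kV) = 0.83135 mg/L; C(t) = C_ss + (C₀ − C_ss) e^(−a t).
C(11.2) = 0.83135 + (0.40865)·e^(−0.20410·11.2) = 0.83135 + (0.40865)·0.10169 = 0.87291 mg/L.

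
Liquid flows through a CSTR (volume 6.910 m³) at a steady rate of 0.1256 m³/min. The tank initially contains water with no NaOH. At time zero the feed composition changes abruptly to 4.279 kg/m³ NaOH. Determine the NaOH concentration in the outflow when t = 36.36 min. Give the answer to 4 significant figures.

Species balance on the tank: V dC/dt = Q(C_in − C).
Rewrite as dC/dt + C/τ = C_in/τ, τ = V/Q = 55.0159 min.
This is linear first-order; C(t) = C_in + (C₀ − C_in) e^(−t/τ).
C(36.36) = 4.279 + (0 − 4.279)·e^(−36.36/55.0159) = 4.279 + (-4.27900)·0.516387 = 2.06938 kg/m³.

2.069 kg/m³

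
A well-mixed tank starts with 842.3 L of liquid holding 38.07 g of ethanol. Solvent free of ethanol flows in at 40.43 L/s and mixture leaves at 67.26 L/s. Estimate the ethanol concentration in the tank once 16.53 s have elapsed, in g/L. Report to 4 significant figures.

Let m(t) be the amount of ethanol. Volume: V(t) = V₀ + (Q_in − Q_out) t = 842.3 − 26.8300 t; V(16.53) = 398.800 L.
No ethanol enters, so dm/dt = −Q_out · (m/V).
dm/m = −Q_out dt/(V₀ − 26.8300 t); integrating gives ln(m/m₀) = −(Q_out/(Q_in−Q_out)) ln(V/V₀).
m = m₀ (V₀/V)^(Q_out/(Q_in−Q_out)) = 38.07 × (842.3/398.800)^(-2.50690) = 5.84205 g.
C = m/V = 5.84205/398.800 = 0.0146491 g/L.

0.01465 g/L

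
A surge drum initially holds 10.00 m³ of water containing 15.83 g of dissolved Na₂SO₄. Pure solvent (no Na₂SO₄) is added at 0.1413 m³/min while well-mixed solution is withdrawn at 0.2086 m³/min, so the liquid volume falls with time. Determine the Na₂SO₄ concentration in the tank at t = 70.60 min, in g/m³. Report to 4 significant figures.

0.4090 g/m³

Total volume: dV/dt = Q_in − Q_out = -0.0673000 m³/min, so V(t) = 10.00 − 0.0673000 t and V(70.60) = 5.24862 m³.
Species balance (pure solvent in): dm/dt = −Q_out · m/V(t).
Separate: dm/m = −Q_out dt/V(t) ⇒ ln(m/m₀) = −(Q_out/(Q_in−Q_out)) ln(V/V₀).
m = m₀ (V₀/V)^(Q_out/(Q_in−Q_out)) = 15.83 × (10.00/5.24862)^(-3.09955) = 2.14657 g.
C = m/V = 2.14657/5.24862 = 0.408979 g/m³.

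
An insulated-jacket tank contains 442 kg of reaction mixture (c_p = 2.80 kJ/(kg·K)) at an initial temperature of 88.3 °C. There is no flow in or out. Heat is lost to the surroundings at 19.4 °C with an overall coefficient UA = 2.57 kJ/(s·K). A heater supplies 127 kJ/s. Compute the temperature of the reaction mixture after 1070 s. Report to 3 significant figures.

Heat balance on the well-mixed liquid: M c_p dT/dt = −UA(T − T_amb) + Q̇.
dT/dt = (T_ss − T)/τ with T_ss = T_amb + Q̇/UA = 19.4 + 127/2.57 = 68.816 °C, τ = M c_p/UA = 442·2.80/2.57 = 481.56 s.
Solution: T(t) = T_ss + (T₀ − T_ss) e^(−t/τ).
T(1070) = 68.816 + (19.484)·0.10840 = 70.928 °C.

70.9 °C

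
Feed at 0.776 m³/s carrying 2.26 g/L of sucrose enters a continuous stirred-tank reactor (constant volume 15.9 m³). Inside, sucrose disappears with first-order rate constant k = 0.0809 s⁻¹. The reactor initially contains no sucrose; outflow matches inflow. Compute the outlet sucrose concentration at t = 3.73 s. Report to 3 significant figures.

0.326 g/L

Species balance: V dC/dt = Q C_in − Q C − k V C.
dC/dt = (Q/V) C_in − (Q/V + k) C; effective rate a = Q/V + k = 0.048805 + 0.0809 = 0.12971 s⁻¹.
C_ss = Q C_in/(Q + kV) = 0.85039 g/L; C(t) = C_ss + (C₀ − C_ss) e^(−a t).
C(3.73) = 0.85039 + (-0.85039)·e^(−0.12971·3.73) = 0.85039 + (-0.85039)·0.61644 = 0.32618 g/L.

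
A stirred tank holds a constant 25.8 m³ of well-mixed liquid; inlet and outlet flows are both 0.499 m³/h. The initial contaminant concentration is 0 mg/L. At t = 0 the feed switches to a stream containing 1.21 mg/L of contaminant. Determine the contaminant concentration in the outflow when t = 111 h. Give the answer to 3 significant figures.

1.07 mg/L

Transient balance on the dissolved component: V dC/dt = Q(C_in − C).
So dC/dt = (C_in − C)/τ with τ = V/Q = 25.8/0.499 = 51.703 h.
Integrating: C(t) = C_in + (C₀ − C_in) e^(−t/τ).
C(111) = 1.21 + (0 − 1.21)·e^(−111/51.703) = 1.21 + (-1.2100)·0.11685 = 1.0686 mg/L.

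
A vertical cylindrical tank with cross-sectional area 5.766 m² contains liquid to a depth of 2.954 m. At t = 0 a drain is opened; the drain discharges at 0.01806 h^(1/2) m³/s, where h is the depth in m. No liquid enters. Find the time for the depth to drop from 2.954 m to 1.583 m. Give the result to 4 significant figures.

294.1 s

A dh/dt = −Q_out = −0.01806 √h.
This is separable: 2 d(√h)/dt = −0.01806/A, so √h = √h₀ − (0.01806/(2A)) t.
t = 2A(√h₀ − √h)/0.01806 = 2·5.766·(√2.954 − √1.583)/0.01806
  = 11.5320 × (1.71872 − 1.25817) / 0.01806 = 294.077 s.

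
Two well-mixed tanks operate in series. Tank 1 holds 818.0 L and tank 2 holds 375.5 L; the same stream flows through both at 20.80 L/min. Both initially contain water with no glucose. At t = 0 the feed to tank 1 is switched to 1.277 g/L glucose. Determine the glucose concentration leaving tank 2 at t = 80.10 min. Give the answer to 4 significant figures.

0.9819 g/L

Time constants: τᵢ = Vᵢ/Q for each well-mixed tank.
τ₁ = 818.0/20.80 = 39.3269 min; τ₂ = 375.5/20.80 = 18.0529 min.
Solving the cascade with C₁(0)=C₂(0)=0 gives C₂(t) = C_in[1 − (τ₁ e^(−t/τ₁) − τ₂ e^(−t/τ₂))/(τ₁ − τ₂)].
At t = 80.10: e^(−t/τ₁) = 0.130449, e^(−t/τ₂) = 0.0118318.
C₂ = 1.277·[1 − (39.3269·0.130449 − 18.0529·0.0118318)/(21.2740)] = 1.277·0.768894 = 0.981877 g/L.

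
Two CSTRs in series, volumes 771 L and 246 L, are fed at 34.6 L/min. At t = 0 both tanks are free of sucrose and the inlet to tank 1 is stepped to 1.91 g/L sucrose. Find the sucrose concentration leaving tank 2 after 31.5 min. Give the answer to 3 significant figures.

1.24 g/L

Time constants: τᵢ = Vᵢ/Q for each well-mixed tank.
τ₁ = 771/34.6 = 22.283 min; τ₂ = 246/34.6 = 7.1098 min.
Tank 1: C₁ = C_in(1 − e^(−t/τ₁)). Tank 2 (τ₁ ≠ τ₂): C₂ = C_in[1 − (τ₁ e^(−t/τ₁) − τ₂ e^(−t/τ₂))/(τ₁ − τ₂)].
At t = 31.5: e^(−t/τ₁) = 0.24326, e^(−t/τ₂) = 0.011909.
C₂ = 1.91·[1 − (22.283·0.24326 − 7.1098·0.011909)/(15.173)] = 1.91·0.64833 = 1.2383 g/L.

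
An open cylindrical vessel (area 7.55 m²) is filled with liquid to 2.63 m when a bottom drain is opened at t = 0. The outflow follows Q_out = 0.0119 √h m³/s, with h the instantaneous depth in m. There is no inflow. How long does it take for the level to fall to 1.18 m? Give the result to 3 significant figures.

679 s

Unsteady balance on liquid volume: A dh/dt = −0.0119 √h.
This is separable: 2 d(√h)/dt = −0.0119/A, so √h = √h₀ − (0.0119/(2A)) t.
t = 2A(√h₀ − √h)/0.0119 = 2·7.55·(√2.63 − √1.18)/0.0119
  = 15.100 × (1.6217 − 1.0863) / 0.0119 = 679.44 s.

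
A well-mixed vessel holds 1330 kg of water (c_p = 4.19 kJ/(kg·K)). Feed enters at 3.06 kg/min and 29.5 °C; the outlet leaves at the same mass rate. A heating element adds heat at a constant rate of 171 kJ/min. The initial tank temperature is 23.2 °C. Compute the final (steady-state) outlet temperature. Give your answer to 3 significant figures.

Energy balance: M c_p dT/dt = ṁ c_p (T_in − T) + 171.
At steady state dT/dt = 0 ⇒ T_ss = T_in + Q̇/(ṁ c_p) = 29.5 + 171/(3.06·4.19) = 42.837 °C.

42.8 °C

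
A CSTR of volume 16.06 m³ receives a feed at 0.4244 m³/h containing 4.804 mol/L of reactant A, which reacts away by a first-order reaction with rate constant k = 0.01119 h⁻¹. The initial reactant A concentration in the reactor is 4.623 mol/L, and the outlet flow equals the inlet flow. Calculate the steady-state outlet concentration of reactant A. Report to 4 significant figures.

3.375 mol/L

Species balance: V dC/dt = Q C_in − Q C − k V C.
At steady state: 0 = Q C_in − (Q + kV) C_ss, so C_ss = Q C_in/(Q + kV).
C_ss = 0.4244·4.804/(0.4244 + 0.01119·16.06) = 2.03882/0.604111 = 3.37490 mol/L.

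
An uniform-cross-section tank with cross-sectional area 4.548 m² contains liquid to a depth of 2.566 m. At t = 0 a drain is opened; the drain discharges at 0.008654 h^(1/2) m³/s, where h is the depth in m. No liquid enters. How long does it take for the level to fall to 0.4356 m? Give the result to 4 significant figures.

With no inflow, A dh/dt = −0.008654 √h.
This is separable: 2 d(√h)/dt = −0.008654/A, so √h = √h₀ − (0.008654/(2A)) t.
t = 2A(√h₀ − √h)/0.008654 = 2·4.548·(√2.566 − √0.4356)/0.008654
  = 9.09600 × (1.60187 − 0.660000) / 0.008654 = 989.980 s.

990.0 s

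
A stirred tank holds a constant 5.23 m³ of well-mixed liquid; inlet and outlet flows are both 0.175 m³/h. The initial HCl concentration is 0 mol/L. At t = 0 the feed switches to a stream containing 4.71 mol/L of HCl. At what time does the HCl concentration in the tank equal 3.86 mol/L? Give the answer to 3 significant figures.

51.2 h

Species balance: V dC/dt = Q(C_in − C) ⇒ τ = V/Q = 29.886 h.
C(t) = C_in + (C₀ − C_in) e^(−t/τ). Set C = 3.86 and solve for t:
e^(−t/τ) = (C − C_in)/(C₀ − C_in) = (3.86 − 4.71)/(0 − 4.71) = 0.18047
t = −τ ln(…) = 29.886 × 1.7122 = 51.171 h.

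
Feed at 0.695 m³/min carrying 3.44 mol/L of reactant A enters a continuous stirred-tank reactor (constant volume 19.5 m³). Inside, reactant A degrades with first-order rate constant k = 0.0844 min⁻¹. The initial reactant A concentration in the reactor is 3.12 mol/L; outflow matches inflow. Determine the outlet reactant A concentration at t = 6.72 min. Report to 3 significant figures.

Accumulation = in − out − consumed: V dC/dt = Q C_in − Q C − k V C.
This is linear with rate a = Q/V + k = 0.12004 min⁻¹.
C_ss = Q C_in/(Q + kV) = 1.0214 mol/L; C(t) = C_ss + (C₀ − C_ss) e^(−a t).
C(6.72) = 1.0214 + (2.0986)·e^(−0.12004·6.72) = 1.0214 + (2.0986)·0.44634 = 1.9581 mol/L.

1.96 mol/L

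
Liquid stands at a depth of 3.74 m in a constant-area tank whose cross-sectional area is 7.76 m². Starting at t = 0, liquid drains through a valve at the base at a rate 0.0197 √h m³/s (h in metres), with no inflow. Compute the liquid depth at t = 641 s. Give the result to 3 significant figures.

1.25 m

With no inflow, A dh/dt = −0.0197 √h.
This is separable: 2 d(√h)/dt = −0.0197/A, so √h = √h₀ − (0.0197/(2A)) t.
√h = √3.74 − 0.0197·641/(2·7.76) = 1.9339 − 0.81364 = 1.1203.
h = 1.1203² = 1.2550 m.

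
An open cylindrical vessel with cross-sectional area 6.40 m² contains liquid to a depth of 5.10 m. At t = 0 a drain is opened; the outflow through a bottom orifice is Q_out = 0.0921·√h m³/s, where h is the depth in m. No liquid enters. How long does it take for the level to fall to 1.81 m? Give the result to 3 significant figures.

127 s

Accumulation of liquid (constant cross-section A): A dh/dt = −0.0921 √h.
∫ h^(−1/2) dh = −(0.0921/A) ∫ dt, giving 2√h = 2√h₀ − (0.0921/A) t.
t = 2A(√h₀ − √h)/0.0921 = 2·6.40·(√5.10 − √1.81)/0.0921
  = 12.800 × (2.2583 − 1.3454) / 0.0921 = 126.88 s.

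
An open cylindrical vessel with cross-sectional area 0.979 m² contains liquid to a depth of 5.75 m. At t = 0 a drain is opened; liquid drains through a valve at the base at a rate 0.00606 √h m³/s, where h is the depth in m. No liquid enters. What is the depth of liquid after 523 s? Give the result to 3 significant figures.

With no inflow, A dh/dt = −0.00606 √h.
∫ h^(−1/2) dh = −(0.00606/A) ∫ dt, giving 2√h = 2√h₀ − (0.00606/A) t.
√h = √5.75 − 0.00606·523/(2·0.979) = 2.3979 − 1.6187 = 0.77923.
h = 0.77923² = 0.60720 m.

0.607 m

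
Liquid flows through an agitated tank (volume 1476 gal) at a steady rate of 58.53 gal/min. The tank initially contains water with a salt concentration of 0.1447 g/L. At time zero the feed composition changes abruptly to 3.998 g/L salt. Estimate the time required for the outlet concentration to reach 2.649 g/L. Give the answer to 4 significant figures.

Mass balance on the solute (V constant): V dC/dt = Q(C_in − C), so τ = V/Q = 25.2178 min.
C(t) = C_in + (C₀ − C_in) e^(−t/τ). Set C = 2.649 and solve for t:
e^(−t/τ) = (C − C_in)/(C₀ − C_in) = (2.649 − 3.998)/(0.1447 − 3.998) = 0.350090
t = −τ ln(…) = 25.2178 × 1.04957 = 26.4678 min.

26.47 min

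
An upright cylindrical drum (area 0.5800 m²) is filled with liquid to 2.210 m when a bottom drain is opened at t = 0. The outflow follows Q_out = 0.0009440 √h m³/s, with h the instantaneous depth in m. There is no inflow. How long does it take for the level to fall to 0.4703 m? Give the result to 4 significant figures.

A dh/dt = −Q_out = −0.0009440 √h.
Separate and integrate: 2(√h − √h₀) = −(0.0009440/A) t.
t = 2A(√h₀ − √h)/0.0009440 = 2·0.5800·(√2.210 − √0.4703)/0.0009440
  = 1.16000 × (1.48661 − 0.685784) / 0.0009440 = 984.062 s.

984.1 s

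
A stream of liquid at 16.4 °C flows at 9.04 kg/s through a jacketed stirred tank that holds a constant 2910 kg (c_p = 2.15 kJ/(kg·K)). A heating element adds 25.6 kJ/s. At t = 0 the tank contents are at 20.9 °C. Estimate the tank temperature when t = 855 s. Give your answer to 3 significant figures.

17.9 °C

Heat balance on the well-mixed liquid: M c_p dT/dt = ṁ c_p (T_in − T) + 25.6.
Rearrange: dT/dt = (T_ss − T)/τ with τ = M/ṁ = 321.90 s and T_ss = T_in + Q̇/(ṁ c_p) = 17.717 °C.
Solution: T(t) = T_ss + (T₀ − T_ss) e^(−t/τ).
T(855) = 17.717 + (3.1829)·e^(−855/321.90) = 17.717 + (3.1829)·0.070223 = 17.941 °C.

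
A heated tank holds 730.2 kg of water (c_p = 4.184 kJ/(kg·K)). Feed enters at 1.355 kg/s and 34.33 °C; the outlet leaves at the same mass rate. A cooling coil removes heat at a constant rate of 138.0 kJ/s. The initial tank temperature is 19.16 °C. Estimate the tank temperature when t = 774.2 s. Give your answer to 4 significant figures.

Unsteady energy balance on the tank contents: M c_p dT/dt = ṁ c_p (T_in − T) − 138.0.
τ = M/ṁ = 538.893 s; T_ss = T_in − Q̇/(ṁ c_p) = 34.33 − 138.0/(1.355·4.184) = 9.98846 °C.
Integrating: T(t) = T_ss + (T₀ − T_ss) e^(−t/τ).
T(774.2) = 9.98846 + (9.17154)·e^(−774.2/538.893) = 9.98846 + (9.17154)·0.237723 = 12.1687 °C.

12.17 °C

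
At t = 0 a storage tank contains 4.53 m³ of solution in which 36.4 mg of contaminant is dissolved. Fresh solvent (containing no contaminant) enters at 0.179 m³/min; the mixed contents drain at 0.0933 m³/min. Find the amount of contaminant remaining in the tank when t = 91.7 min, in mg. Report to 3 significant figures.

12.2 mg

Let m(t) be the amount of contaminant. Volume: V(t) = V₀ + (Q_in − Q_out) t = 4.53 + 0.085700 t; V(91.7) = 12.389 m³.
No contaminant enters, so dm/dt = −Q_out · (m/V).
Separate: dm/m = −Q_out dt/V(t) ⇒ ln(m/m₀) = −(Q_out/(Q_in−Q_out)) ln(V/V₀).
m = m₀ (V₀/V)^(Q_out/(Q_in−Q_out)) = 36.4 × (4.53/12.389)^(1.0887) = 12.174 mg.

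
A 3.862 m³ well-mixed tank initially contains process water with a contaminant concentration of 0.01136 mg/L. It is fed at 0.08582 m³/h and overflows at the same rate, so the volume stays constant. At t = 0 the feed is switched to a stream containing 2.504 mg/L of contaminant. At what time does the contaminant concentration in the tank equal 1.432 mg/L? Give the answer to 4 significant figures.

37.97 h

Accumulation = in − out for the solute gives V dC/dt = Q(C_in − C), so τ = V/Q = 45.0012 h.
C(t) = C_in + (C₀ − C_in) e^(−t/τ). Set C = 1.432 and solve for t:
e^(−t/τ) = (C − C_in)/(C₀ − C_in) = (1.432 − 2.504)/(0.01136 − 2.504) = 0.430066
t = −τ ln(…) = 45.0012 × 0.843816 = 37.9727 h.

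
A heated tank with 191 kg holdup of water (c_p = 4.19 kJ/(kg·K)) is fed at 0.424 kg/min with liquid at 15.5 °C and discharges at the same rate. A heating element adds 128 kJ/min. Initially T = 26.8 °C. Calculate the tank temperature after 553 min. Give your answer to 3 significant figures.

M c_p dT/dt = ṁ c_p (T_in − T) + Q̇.
Rearrange: dT/dt = (T_ss − T)/τ with τ = M/ṁ = 450.47 min and T_ss = T_in + Q̇/(ṁ c_p) = 87.549 °C.
T approaches T_ss exponentially: T(t) = T_ss + (T₀ − T_ss) e^(−t/τ).
T(553) = 87.549 + (-60.749)·e^(−553/450.47) = 87.549 + (-60.749)·0.29299 = 69.750 °C.

69.8 °C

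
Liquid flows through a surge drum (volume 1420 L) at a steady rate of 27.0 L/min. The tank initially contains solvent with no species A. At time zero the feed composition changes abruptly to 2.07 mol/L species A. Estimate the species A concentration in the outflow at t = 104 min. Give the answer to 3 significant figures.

1.78 mol/L

Species balance on the tank: V dC/dt = Q(C_in − C).
Rewrite as dC/dt + C/τ = C_in/τ, τ = V/Q = 52.593 min.
This is linear first-order; C(t) = C_in + (C₀ − C_in) e^(−t/τ).
C(104) = 2.07 + (0 − 2.07)·e^(−104/52.593) = 2.07 + (-2.0700)·0.13842 = 1.7835 mol/L.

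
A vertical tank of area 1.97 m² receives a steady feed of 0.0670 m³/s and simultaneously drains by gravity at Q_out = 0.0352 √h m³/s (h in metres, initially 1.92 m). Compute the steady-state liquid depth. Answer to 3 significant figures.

3.62 m

A dh/dt = Q_in − 0.0352 √h. Steady state requires inflow = outflow:
Q_in = 0.0352 √h_ss ⇒ √h_ss = 0.0670/0.0352 = 1.9034.
h_ss = 1.9034² = 3.6230 m. (Since h₀ = 1.92 m < h_ss, the level will rise toward this value.)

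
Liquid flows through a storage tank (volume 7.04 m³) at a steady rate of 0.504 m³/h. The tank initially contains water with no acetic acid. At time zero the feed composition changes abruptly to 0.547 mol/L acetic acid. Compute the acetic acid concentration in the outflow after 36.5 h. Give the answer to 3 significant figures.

Mass balance on the solute (V constant): V dC/dt = Q(C_in − C).
So dC/dt = (C_in − C)/τ with τ = V/Q = 7.04/0.504 = 13.968 h.
Solution: C(t) = C_in + (C₀ − C_in) e^(−t/τ).
C(36.5) = 0.547 + (0 − 0.547)·e^(−36.5/13.968) = 0.547 + (-0.54700)·0.073309 = 0.50690 mol/L.

0.507 mol/L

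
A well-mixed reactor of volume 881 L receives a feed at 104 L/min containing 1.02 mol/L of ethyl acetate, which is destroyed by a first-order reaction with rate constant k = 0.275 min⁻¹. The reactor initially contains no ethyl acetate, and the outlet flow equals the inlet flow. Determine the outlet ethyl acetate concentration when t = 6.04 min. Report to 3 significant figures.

Species balance: V dC/dt = Q C_in − Q C − k V C.
dC/dt = (Q/V) C_in − (Q/V + k) C; effective rate a = Q/V + k = 0.11805 + 0.275 = 0.39305 min⁻¹.
C_ss = Q C_in/(Q + kV) = 0.30635 mol/L; C(t) = C_ss + (C₀ − C_ss) e^(−a t).
C(6.04) = 0.30635 + (-0.30635)·e^(−0.39305·6.04) = 0.30635 + (-0.30635)·0.093107 = 0.27782 mol/L.

0.278 mol/L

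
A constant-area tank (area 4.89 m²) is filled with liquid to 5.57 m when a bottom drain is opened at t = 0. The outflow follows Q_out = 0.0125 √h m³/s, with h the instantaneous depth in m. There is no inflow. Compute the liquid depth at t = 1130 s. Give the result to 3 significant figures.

0.839 m

A dh/dt = −Q_out = −0.0125 √h.
This is separable: 2 d(√h)/dt = −0.0125/A, so √h = √h₀ − (0.0125/(2A)) t.
√h = √5.57 − 0.0125·1130/(2·4.89) = 2.3601 − 1.4443 = 0.91581.
h = 0.91581² = 0.83871 m.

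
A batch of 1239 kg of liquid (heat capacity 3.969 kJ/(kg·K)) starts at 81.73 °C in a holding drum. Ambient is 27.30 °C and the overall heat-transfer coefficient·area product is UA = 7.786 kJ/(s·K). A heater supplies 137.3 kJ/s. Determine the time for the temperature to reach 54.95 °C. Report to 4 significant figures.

821.8 s

M c_p dT/dt = −UA(T − T_amb) + Q̇.
τ = M c_p/UA = 631.594 s; T_ss = T_amb + Q̇/UA = 27.30 + 137.3/7.786 = 44.9342 °C.
T(t) = T_ss + (T₀ − T_ss)e^(−t/τ); set T = 54.95:
t = −τ ln[(T − T_ss)/(T₀ − T_ss)] = −631.594 · ln(0.272199) = 821.843 s.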